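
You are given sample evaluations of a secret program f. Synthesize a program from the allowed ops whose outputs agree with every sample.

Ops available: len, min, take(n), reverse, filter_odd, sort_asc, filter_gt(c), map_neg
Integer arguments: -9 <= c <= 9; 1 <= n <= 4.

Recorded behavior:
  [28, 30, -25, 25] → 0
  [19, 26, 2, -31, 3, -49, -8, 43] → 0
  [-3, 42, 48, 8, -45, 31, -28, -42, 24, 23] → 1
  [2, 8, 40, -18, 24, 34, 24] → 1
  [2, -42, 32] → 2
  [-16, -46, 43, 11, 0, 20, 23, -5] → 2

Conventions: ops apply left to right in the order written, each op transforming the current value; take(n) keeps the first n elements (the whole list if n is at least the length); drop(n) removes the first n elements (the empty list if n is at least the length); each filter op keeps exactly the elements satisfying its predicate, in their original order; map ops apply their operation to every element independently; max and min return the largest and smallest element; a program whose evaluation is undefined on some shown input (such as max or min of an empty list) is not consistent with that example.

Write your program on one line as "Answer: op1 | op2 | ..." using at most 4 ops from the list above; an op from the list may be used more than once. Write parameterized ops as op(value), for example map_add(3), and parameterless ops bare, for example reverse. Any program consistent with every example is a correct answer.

map_neg | take(2) | filter_gt(-5) | len

Check, running the answer program on each example:
  [28, 30, -25, 25] -> [-28, -30, 25, -25] -> [-28, -30] -> [] -> 0
  [19, 26, 2, -31, 3, -49, -8, 43] -> [-19, -26, -2, 31, -3, 49, 8, -43] -> [-19, -26] -> [] -> 0
  [-3, 42, 48, 8, -45, 31, -28, -42, 24, 23] -> [3, -42, -48, -8, 45, -31, 28, 42, -24, -23] -> [3, -42] -> [3] -> 1
  [2, 8, 40, -18, 24, 34, 24] -> [-2, -8, -40, 18, -24, -34, -24] -> [-2, -8] -> [-2] -> 1
  [2, -42, 32] -> [-2, 42, -32] -> [-2, 42] -> [-2, 42] -> 2
  [-16, -46, 43, 11, 0, 20, 23, -5] -> [16, 46, -43, -11, 0, -20, -23, 5] -> [16, 46] -> [16, 46] -> 2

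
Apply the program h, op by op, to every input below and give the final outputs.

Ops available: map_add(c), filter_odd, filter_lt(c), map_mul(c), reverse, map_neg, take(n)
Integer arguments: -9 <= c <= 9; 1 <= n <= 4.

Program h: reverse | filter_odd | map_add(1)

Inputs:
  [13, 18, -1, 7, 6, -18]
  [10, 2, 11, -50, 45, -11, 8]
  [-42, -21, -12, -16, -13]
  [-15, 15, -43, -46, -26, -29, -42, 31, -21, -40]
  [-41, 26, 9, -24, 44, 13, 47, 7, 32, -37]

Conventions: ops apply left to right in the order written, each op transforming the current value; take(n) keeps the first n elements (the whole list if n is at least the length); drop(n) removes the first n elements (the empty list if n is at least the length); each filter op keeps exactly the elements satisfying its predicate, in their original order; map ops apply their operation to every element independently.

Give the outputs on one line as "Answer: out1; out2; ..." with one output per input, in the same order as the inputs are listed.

Execution, op by op:
  [13, 18, -1, 7, 6, -18] -> [-18, 6, 7, -1, 18, 13] -> [7, -1, 13] -> [8, 0, 14]
  [10, 2, 11, -50, 45, -11, 8] -> [8, -11, 45, -50, 11, 2, 10] -> [-11, 45, 11] -> [-10, 46, 12]
  [-42, -21, -12, -16, -13] -> [-13, -16, -12, -21, -42] -> [-13, -21] -> [-12, -20]
  [-15, 15, -43, -46, -26, -29, -42, 31, -21, -40] -> [-40, -21, 31, -42, -29, -26, -46, -43, 15, -15] -> [-21, 31, -29, -43, 15, -15] -> [-20, 32, -28, -42, 16, -14]
  [-41, 26, 9, -24, 44, 13, 47, 7, 32, -37] -> [-37, 32, 7, 47, 13, 44, -24, 9, 26, -41] -> [-37, 7, 47, 13, 9, -41] -> [-36, 8, 48, 14, 10, -40]

[8, 0, 14]; [-10, 46, 12]; [-12, -20]; [-20, 32, -28, -42, 16, -14]; [-36, 8, 48, 14, 10, -40]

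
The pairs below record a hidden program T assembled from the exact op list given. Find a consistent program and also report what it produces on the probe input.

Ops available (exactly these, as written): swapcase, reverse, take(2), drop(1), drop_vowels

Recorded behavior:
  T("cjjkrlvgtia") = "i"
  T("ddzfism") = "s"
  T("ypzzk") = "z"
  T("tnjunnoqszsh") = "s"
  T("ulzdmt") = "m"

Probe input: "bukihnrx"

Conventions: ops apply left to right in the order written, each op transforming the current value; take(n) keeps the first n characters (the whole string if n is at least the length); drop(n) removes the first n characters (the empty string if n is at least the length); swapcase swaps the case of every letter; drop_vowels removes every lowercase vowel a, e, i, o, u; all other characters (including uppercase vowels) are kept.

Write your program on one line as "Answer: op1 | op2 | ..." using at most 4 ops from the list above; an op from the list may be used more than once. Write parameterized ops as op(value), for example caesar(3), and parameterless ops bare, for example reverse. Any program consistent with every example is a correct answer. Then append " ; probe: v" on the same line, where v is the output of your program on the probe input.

reverse | take(2) | drop(1) ; probe: "r"

Check, running the answer program on each example:
  "cjjkrlvgtia" -> "aitgvlrkjjc" -> "ai" -> "i"
  "ddzfism" -> "msifzdd" -> "ms" -> "s"
  "ypzzk" -> "kzzpy" -> "kz" -> "z"
  "tnjunnoqszsh" -> "hszsqonnujnt" -> "hs" -> "s"
  "ulzdmt" -> "tmdzlu" -> "tm" -> "m"
  probe: "bukihnrx" -> "xrnhikub" -> "xr" -> "r"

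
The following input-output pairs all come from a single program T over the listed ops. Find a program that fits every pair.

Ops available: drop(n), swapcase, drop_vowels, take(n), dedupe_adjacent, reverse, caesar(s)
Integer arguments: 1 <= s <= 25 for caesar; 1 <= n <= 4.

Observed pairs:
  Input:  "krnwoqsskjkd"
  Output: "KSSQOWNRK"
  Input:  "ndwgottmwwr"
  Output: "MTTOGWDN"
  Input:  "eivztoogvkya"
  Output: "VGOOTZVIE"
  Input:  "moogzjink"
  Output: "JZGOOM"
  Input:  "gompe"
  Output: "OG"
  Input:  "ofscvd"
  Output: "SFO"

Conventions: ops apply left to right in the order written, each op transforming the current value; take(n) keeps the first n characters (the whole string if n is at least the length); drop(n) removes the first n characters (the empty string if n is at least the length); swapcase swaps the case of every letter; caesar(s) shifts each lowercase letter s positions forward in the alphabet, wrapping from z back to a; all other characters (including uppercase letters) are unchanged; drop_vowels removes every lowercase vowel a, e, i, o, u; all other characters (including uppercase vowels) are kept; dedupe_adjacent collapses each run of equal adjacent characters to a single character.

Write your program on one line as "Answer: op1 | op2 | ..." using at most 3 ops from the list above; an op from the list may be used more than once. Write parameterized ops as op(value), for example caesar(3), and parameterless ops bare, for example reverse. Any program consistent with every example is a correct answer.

reverse | swapcase | drop(3)

Check, running the answer program on each example:
  "krnwoqsskjkd" -> "dkjkssqownrk" -> "DKJKSSQOWNRK" -> "KSSQOWNRK"
  "ndwgottmwwr" -> "rwwmttogwdn" -> "RWWMTTOGWDN" -> "MTTOGWDN"
  "eivztoogvkya" -> "aykvgootzvie" -> "AYKVGOOTZVIE" -> "VGOOTZVIE"
  "moogzjink" -> "knijzgoom" -> "KNIJZGOOM" -> "JZGOOM"
  "gompe" -> "epmog" -> "EPMOG" -> "OG"
  "ofscvd" -> "dvcsfo" -> "DVCSFO" -> "SFO"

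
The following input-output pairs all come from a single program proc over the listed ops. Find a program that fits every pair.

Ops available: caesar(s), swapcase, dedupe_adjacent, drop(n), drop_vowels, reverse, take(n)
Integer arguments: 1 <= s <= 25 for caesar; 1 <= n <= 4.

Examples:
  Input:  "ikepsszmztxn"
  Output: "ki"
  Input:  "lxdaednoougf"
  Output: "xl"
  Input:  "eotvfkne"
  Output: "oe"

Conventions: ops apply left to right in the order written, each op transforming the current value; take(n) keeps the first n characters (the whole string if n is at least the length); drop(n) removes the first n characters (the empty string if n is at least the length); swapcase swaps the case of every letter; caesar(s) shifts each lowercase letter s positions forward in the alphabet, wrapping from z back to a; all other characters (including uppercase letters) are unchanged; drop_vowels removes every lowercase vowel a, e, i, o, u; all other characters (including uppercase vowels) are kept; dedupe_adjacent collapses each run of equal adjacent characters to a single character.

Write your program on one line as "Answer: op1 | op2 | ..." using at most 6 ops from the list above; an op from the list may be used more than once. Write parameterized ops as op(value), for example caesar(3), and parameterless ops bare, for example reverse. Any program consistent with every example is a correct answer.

take(3) | caesar(19) | take(2) | caesar(11) | caesar(22) | reverse

Check, running the answer program on each example:
  "ikepsszmztxn" -> "ike" -> "bdx" -> "bd" -> "mo" -> "ik" -> "ki"
  "lxdaednoougf" -> "lxd" -> "eqw" -> "eq" -> "pb" -> "lx" -> "xl"
  "eotvfkne" -> "eot" -> "xhm" -> "xh" -> "is" -> "eo" -> "oe"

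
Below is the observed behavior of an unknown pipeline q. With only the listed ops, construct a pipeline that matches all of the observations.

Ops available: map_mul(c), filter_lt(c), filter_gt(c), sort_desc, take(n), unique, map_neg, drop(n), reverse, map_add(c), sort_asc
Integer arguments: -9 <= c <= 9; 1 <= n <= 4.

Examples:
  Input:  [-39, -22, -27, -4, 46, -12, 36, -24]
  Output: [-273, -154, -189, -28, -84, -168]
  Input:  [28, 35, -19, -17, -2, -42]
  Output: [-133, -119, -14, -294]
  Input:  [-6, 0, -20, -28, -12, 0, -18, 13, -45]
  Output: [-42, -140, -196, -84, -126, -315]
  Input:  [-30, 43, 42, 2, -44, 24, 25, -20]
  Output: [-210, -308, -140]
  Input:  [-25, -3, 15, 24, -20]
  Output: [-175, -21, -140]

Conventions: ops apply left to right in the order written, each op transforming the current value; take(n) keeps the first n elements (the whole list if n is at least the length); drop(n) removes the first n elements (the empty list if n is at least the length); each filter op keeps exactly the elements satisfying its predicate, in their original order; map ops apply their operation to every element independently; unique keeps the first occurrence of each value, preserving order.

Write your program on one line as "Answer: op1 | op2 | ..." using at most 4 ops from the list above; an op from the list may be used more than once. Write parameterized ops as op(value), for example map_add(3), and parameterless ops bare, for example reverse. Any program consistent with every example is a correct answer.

unique | filter_lt(0) | map_mul(7)

Check, running the answer program on each example:
  [-39, -22, -27, -4, 46, -12, 36, -24] -> [-39, -22, -27, -4, 46, -12, 36, -24] -> [-39, -22, -27, -4, -12, -24] -> [-273, -154, -189, -28, -84, -168]
  [28, 35, -19, -17, -2, -42] -> [28, 35, -19, -17, -2, -42] -> [-19, -17, -2, -42] -> [-133, -119, -14, -294]
  [-6, 0, -20, -28, -12, 0, -18, 13, -45] -> [-6, 0, -20, -28, -12, -18, 13, -45] -> [-6, -20, -28, -12, -18, -45] -> [-42, -140, -196, -84, -126, -315]
  [-30, 43, 42, 2, -44, 24, 25, -20] -> [-30, 43, 42, 2, -44, 24, 25, -20] -> [-30, -44, -20] -> [-210, -308, -140]
  [-25, -3, 15, 24, -20] -> [-25, -3, 15, 24, -20] -> [-25, -3, -20] -> [-175, -21, -140]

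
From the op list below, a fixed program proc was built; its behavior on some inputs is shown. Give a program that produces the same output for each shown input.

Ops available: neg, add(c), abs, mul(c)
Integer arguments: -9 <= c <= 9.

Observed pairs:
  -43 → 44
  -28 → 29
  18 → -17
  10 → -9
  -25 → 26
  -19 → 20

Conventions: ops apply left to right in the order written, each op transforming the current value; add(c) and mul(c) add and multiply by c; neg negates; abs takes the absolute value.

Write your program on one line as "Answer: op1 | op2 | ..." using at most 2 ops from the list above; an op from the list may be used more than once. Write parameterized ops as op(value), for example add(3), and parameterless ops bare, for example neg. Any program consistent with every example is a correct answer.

add(-1) | neg

Check, running the answer program on each example:
  -43 -> -44 -> 44
  -28 -> -29 -> 29
  18 -> 17 -> -17
  10 -> 9 -> -9
  -25 -> -26 -> 26
  -19 -> -20 -> 20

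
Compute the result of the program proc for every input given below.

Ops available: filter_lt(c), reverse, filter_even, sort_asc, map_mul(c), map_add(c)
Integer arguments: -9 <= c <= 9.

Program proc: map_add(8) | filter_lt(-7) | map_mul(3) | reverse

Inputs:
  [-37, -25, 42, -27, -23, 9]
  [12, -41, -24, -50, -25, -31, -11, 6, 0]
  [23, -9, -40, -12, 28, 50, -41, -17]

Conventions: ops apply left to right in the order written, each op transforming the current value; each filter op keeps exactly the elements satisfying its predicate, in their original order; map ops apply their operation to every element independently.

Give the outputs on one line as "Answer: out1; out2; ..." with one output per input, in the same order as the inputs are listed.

Execution, op by op:
  [-37, -25, 42, -27, -23, 9] -> [-29, -17, 50, -19, -15, 17] -> [-29, -17, -19, -15] -> [-87, -51, -57, -45] -> [-45, -57, -51, -87]
  [12, -41, -24, -50, -25, -31, -11, 6, 0] -> [20, -33, -16, -42, -17, -23, -3, 14, 8] -> [-33, -16, -42, -17, -23] -> [-99, -48, -126, -51, -69] -> [-69, -51, -126, -48, -99]
  [23, -9, -40, -12, 28, 50, -41, -17] -> [31, -1, -32, -4, 36, 58, -33, -9] -> [-32, -33, -9] -> [-96, -99, -27] -> [-27, -99, -96]

[-45, -57, -51, -87]; [-69, -51, -126, -48, -99]; [-27, -99, -96]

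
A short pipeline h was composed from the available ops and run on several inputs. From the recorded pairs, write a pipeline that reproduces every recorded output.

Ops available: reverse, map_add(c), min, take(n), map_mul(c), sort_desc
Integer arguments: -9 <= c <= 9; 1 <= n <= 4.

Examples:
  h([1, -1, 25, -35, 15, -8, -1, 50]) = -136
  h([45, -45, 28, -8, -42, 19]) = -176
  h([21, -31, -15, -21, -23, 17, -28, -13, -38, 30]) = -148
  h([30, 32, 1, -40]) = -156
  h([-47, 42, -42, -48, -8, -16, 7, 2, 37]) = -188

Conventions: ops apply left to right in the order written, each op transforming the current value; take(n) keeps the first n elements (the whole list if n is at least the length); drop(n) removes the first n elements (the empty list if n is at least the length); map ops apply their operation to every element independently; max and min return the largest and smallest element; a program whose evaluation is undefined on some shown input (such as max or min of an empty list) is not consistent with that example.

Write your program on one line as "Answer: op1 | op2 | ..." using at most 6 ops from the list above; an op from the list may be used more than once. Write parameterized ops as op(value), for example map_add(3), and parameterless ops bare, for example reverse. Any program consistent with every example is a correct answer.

reverse | map_add(-6) | map_add(7) | map_mul(4) | min

Check, running the answer program on each example:
  [1, -1, 25, -35, 15, -8, -1, 50] -> [50, -1, -8, 15, -35, 25, -1, 1] -> [44, -7, -14, 9, -41, 19, -7, -5] -> [51, 0, -7, 16, -34, 26, 0, 2] -> [204, 0, -28, 64, -136, 104, 0, 8] -> -136
  [45, -45, 28, -8, -42, 19] -> [19, -42, -8, 28, -45, 45] -> [13, -48, -14, 22, -51, 39] -> [20, -41, -7, 29, -44, 46] -> [80, -164, -28, 116, -176, 184] -> -176
  [21, -31, -15, -21, -23, 17, -28, -13, -38, 30] -> [30, -38, -13, -28, 17, -23, -21, -15, -31, 21] -> [24, -44, -19, -34, 11, -29, -27, -21, -37, 15] -> [31, -37, -12, -27, 18, -22, -20, -14, -30, 22] -> [124, -148, -48, -108, 72, -88, -80, -56, -120, 88] -> -148
  [30, 32, 1, -40] -> [-40, 1, 32, 30] -> [-46, -5, 26, 24] -> [-39, 2, 33, 31] -> [-156, 8, 132, 124] -> -156
  [-47, 42, -42, -48, -8, -16, 7, 2, 37] -> [37, 2, 7, -16, -8, -48, -42, 42, -47] -> [31, -4, 1, -22, -14, -54, -48, 36, -53] -> [38, 3, 8, -15, -7, -47, -41, 43, -46] -> [152, 12, 32, -60, -28, -188, -164, 172, -184] -> -188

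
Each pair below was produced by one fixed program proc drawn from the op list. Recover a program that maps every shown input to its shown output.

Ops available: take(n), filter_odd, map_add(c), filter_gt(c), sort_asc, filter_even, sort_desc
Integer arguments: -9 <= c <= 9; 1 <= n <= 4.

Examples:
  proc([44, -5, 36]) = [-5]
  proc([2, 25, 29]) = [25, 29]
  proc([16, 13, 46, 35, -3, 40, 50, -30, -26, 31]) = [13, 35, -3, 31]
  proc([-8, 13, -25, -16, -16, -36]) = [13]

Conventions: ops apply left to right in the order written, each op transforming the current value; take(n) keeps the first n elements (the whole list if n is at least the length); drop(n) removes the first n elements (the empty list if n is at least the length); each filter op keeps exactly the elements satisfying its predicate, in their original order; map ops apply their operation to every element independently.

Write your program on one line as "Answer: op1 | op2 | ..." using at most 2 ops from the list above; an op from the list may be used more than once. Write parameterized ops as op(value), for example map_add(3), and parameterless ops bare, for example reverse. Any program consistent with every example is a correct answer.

filter_odd | filter_gt(-6)

Check, running the answer program on each example:
  [44, -5, 36] -> [-5] -> [-5]
  [2, 25, 29] -> [25, 29] -> [25, 29]
  [16, 13, 46, 35, -3, 40, 50, -30, -26, 31] -> [13, 35, -3, 31] -> [13, 35, -3, 31]
  [-8, 13, -25, -16, -16, -36] -> [13, -25] -> [13]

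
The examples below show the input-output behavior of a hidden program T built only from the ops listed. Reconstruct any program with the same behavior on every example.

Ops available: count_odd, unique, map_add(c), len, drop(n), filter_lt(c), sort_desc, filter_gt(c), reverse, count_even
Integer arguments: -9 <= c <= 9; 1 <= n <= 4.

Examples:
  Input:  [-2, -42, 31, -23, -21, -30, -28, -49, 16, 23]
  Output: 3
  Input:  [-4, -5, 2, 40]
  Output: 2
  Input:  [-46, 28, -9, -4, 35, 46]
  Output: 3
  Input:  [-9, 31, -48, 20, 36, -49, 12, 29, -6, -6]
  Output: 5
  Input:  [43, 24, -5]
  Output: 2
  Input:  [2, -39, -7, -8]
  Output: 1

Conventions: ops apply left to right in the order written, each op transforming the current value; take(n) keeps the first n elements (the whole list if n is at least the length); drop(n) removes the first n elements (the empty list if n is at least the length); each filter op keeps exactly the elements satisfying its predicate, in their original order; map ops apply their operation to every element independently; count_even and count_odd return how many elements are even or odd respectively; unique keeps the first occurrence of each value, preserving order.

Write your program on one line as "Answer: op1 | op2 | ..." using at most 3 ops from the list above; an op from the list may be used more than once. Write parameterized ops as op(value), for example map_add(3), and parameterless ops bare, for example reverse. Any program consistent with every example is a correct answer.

sort_desc | filter_gt(0) | len

Check, running the answer program on each example:
  [-2, -42, 31, -23, -21, -30, -28, -49, 16, 23] -> [31, 23, 16, -2, -21, -23, -28, -30, -42, -49] -> [31, 23, 16] -> 3
  [-4, -5, 2, 40] -> [40, 2, -4, -5] -> [40, 2] -> 2
  [-46, 28, -9, -4, 35, 46] -> [46, 35, 28, -4, -9, -46] -> [46, 35, 28] -> 3
  [-9, 31, -48, 20, 36, -49, 12, 29, -6, -6] -> [36, 31, 29, 20, 12, -6, -6, -9, -48, -49] -> [36, 31, 29, 20, 12] -> 5
  [43, 24, -5] -> [43, 24, -5] -> [43, 24] -> 2
  [2, -39, -7, -8] -> [2, -7, -8, -39] -> [2] -> 1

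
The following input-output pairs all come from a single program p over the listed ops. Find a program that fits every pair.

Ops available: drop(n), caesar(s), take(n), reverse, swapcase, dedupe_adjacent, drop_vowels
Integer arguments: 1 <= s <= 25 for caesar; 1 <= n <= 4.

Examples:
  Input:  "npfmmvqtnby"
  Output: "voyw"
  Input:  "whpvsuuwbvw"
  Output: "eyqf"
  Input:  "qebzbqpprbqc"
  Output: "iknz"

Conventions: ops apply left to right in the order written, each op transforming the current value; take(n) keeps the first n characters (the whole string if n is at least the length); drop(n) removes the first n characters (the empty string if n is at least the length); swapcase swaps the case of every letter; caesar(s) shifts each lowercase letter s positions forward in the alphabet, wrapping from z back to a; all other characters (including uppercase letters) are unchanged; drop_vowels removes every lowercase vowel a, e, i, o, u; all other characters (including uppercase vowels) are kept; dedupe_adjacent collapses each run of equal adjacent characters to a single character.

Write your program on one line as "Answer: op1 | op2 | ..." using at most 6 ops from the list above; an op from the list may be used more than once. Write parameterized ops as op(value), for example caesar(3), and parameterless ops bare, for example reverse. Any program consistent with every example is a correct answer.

caesar(6) | drop_vowels | caesar(3) | take(4) | reverse

Check, running the answer program on each example:
  "npfmmvqtnby" -> "tvlssbwzthe" -> "tvlssbwzth" -> "wyovvezcwk" -> "wyov" -> "voyw"
  "whpvsuuwbvw" -> "cnvbyaachbc" -> "cnvbychbc" -> "fqyebfkef" -> "fqye" -> "eyqf"
  "qebzbqpprbqc" -> "wkhfhwvvxhwi" -> "wkhfhwvvxhw" -> "znkikzyyakz" -> "znki" -> "iknz"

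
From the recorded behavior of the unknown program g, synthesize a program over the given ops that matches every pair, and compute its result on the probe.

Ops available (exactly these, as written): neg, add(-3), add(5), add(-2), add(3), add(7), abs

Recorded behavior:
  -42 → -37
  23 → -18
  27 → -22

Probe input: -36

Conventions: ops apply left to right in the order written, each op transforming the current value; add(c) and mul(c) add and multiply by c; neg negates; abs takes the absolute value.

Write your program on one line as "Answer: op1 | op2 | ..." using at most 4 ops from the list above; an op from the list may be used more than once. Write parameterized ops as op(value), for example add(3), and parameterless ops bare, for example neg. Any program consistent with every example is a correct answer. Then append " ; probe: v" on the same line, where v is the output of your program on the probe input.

abs | neg | add(5) ; probe: -31

Check, running the answer program on each example:
  -42 -> 42 -> -42 -> -37
  23 -> 23 -> -23 -> -18
  27 -> 27 -> -27 -> -22
  probe: -36 -> 36 -> -36 -> -31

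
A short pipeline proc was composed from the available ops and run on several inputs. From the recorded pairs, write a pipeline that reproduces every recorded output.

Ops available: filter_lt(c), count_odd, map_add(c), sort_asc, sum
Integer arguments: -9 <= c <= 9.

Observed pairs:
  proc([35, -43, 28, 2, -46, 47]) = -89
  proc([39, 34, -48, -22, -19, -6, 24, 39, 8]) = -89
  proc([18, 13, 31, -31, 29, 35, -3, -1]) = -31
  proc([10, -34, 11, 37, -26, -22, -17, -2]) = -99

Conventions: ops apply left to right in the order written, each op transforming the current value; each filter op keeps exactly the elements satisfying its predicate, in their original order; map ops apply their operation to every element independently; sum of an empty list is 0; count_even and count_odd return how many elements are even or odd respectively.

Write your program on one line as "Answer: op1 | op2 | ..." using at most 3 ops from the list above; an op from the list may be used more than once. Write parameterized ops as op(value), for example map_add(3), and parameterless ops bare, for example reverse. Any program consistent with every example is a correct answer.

sort_asc | filter_lt(-8) | sum

Check, running the answer program on each example:
  [35, -43, 28, 2, -46, 47] -> [-46, -43, 2, 28, 35, 47] -> [-46, -43] -> -89
  [39, 34, -48, -22, -19, -6, 24, 39, 8] -> [-48, -22, -19, -6, 8, 24, 34, 39, 39] -> [-48, -22, -19] -> -89
  [18, 13, 31, -31, 29, 35, -3, -1] -> [-31, -3, -1, 13, 18, 29, 31, 35] -> [-31] -> -31
  [10, -34, 11, 37, -26, -22, -17, -2] -> [-34, -26, -22, -17, -2, 10, 11, 37] -> [-34, -26, -22, -17] -> -99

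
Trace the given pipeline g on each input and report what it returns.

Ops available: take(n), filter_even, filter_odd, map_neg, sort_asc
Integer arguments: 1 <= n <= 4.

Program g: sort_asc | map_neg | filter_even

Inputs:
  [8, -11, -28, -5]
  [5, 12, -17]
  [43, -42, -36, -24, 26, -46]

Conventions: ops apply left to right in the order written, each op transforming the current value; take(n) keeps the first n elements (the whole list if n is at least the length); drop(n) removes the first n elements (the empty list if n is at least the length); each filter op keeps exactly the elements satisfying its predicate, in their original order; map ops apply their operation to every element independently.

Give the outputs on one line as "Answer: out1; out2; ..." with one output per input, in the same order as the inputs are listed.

Execution, op by op:
  [8, -11, -28, -5] -> [-28, -11, -5, 8] -> [28, 11, 5, -8] -> [28, -8]
  [5, 12, -17] -> [-17, 5, 12] -> [17, -5, -12] -> [-12]
  [43, -42, -36, -24, 26, -46] -> [-46, -42, -36, -24, 26, 43] -> [46, 42, 36, 24, -26, -43] -> [46, 42, 36, 24, -26]

[28, -8]; [-12]; [46, 42, 36, 24, -26]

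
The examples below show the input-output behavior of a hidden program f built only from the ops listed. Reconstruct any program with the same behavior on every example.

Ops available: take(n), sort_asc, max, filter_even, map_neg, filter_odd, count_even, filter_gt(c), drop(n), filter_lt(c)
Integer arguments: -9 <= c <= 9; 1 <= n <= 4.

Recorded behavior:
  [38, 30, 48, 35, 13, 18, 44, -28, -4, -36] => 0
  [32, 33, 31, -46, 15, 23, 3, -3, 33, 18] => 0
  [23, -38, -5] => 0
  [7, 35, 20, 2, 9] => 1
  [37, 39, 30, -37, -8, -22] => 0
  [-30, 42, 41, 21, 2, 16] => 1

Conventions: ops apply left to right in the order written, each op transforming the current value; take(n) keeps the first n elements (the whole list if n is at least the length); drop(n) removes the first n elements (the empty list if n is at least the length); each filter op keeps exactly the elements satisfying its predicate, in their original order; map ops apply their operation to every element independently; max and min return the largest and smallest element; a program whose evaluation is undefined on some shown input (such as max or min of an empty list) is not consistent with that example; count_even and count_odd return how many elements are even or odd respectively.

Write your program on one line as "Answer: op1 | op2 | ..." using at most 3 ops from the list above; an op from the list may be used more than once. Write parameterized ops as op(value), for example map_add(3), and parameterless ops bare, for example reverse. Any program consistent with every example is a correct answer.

filter_gt(-1) | filter_lt(3) | count_even

Check, running the answer program on each example:
  [38, 30, 48, 35, 13, 18, 44, -28, -4, -36] -> [38, 30, 48, 35, 13, 18, 44] -> [] -> 0
  [32, 33, 31, -46, 15, 23, 3, -3, 33, 18] -> [32, 33, 31, 15, 23, 3, 33, 18] -> [] -> 0
  [23, -38, -5] -> [23] -> [] -> 0
  [7, 35, 20, 2, 9] -> [7, 35, 20, 2, 9] -> [2] -> 1
  [37, 39, 30, -37, -8, -22] -> [37, 39, 30] -> [] -> 0
  [-30, 42, 41, 21, 2, 16] -> [42, 41, 21, 2, 16] -> [2] -> 1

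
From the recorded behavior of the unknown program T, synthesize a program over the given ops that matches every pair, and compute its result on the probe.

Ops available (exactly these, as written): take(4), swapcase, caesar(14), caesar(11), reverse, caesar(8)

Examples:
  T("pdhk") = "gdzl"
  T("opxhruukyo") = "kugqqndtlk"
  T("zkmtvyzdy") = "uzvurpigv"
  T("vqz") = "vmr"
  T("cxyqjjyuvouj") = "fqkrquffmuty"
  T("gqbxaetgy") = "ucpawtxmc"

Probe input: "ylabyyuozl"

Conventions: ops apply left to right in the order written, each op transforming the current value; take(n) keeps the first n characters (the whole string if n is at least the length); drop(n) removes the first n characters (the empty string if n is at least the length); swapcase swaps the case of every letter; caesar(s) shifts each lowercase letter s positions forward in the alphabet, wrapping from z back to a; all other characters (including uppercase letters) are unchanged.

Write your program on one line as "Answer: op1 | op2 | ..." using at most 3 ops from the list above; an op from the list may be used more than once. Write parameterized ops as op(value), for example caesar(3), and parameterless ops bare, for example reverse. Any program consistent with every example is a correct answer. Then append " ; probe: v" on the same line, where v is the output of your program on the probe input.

caesar(14) | caesar(8) | reverse ; probe: "hvkquuxwhu"

Check, running the answer program on each example:
  "pdhk" -> "drvy" -> "lzdg" -> "gdzl"
  "opxhruukyo" -> "cdlvfiiymc" -> "kltdnqqguk" -> "kugqqndtlk"
  "zkmtvyzdy" -> "nyahjmnrm" -> "vgipruvzu" -> "uzvurpigv"
  "vqz" -> "jen" -> "rmv" -> "vmr"
  "cxyqjjyuvouj" -> "qlmexxmijcix" -> "ytumffuqrkqf" -> "fqkrquffmuty"
  "gqbxaetgy" -> "ueploshum" -> "cmxtwapcu" -> "ucpawtxmc"
  probe: "ylabyyuozl" -> "mzopmmicnz" -> "uhwxuuqkvh" -> "hvkquuxwhu"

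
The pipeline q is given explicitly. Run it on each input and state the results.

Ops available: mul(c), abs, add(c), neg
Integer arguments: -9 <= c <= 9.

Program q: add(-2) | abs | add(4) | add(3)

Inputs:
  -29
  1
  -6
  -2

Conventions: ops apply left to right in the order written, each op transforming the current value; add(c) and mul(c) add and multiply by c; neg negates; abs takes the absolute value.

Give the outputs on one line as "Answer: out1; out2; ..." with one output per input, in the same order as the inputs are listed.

Execution, op by op:
  -29 -> -31 -> 31 -> 35 -> 38
  1 -> -1 -> 1 -> 5 -> 8
  -6 -> -8 -> 8 -> 12 -> 15
  -2 -> -4 -> 4 -> 8 -> 11

38; 8; 15; 11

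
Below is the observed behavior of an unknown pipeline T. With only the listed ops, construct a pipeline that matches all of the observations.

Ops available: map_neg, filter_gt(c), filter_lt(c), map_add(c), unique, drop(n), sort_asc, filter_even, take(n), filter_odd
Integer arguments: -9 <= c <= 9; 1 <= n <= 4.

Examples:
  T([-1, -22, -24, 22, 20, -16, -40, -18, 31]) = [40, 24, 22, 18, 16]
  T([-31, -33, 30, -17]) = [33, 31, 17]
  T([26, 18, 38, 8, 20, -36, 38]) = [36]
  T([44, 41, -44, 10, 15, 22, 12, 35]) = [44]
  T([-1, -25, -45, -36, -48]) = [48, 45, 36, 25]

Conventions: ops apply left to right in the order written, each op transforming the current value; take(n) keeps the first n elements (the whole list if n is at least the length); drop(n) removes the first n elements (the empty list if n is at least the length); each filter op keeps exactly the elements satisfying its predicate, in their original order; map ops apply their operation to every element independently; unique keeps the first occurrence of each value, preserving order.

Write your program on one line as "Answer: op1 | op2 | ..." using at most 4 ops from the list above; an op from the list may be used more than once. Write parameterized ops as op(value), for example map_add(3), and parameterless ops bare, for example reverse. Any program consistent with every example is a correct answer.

sort_asc | filter_lt(-5) | map_neg

Check, running the answer program on each example:
  [-1, -22, -24, 22, 20, -16, -40, -18, 31] -> [-40, -24, -22, -18, -16, -1, 20, 22, 31] -> [-40, -24, -22, -18, -16] -> [40, 24, 22, 18, 16]
  [-31, -33, 30, -17] -> [-33, -31, -17, 30] -> [-33, -31, -17] -> [33, 31, 17]
  [26, 18, 38, 8, 20, -36, 38] -> [-36, 8, 18, 20, 26, 38, 38] -> [-36] -> [36]
  [44, 41, -44, 10, 15, 22, 12, 35] -> [-44, 10, 12, 15, 22, 35, 41, 44] -> [-44] -> [44]
  [-1, -25, -45, -36, -48] -> [-48, -45, -36, -25, -1] -> [-48, -45, -36, -25] -> [48, 45, 36, 25]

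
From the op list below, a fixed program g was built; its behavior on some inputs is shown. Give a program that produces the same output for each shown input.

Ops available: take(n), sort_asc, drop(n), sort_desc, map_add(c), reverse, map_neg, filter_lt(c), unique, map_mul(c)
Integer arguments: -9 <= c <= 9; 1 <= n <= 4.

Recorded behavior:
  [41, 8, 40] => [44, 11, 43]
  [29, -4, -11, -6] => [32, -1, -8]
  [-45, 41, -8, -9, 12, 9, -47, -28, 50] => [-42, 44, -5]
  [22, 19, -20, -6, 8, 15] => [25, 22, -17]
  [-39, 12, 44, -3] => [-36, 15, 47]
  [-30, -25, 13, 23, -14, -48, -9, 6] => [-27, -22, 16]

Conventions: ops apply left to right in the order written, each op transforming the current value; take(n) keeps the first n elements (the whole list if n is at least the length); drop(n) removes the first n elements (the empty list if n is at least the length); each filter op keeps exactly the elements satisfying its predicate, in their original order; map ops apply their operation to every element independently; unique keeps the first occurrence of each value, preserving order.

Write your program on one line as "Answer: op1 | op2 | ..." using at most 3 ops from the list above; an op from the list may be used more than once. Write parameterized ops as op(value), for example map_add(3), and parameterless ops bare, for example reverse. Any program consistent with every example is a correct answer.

map_add(3) | take(3)

Check, running the answer program on each example:
  [41, 8, 40] -> [44, 11, 43] -> [44, 11, 43]
  [29, -4, -11, -6] -> [32, -1, -8, -3] -> [32, -1, -8]
  [-45, 41, -8, -9, 12, 9, -47, -28, 50] -> [-42, 44, -5, -6, 15, 12, -44, -25, 53] -> [-42, 44, -5]
  [22, 19, -20, -6, 8, 15] -> [25, 22, -17, -3, 11, 18] -> [25, 22, -17]
  [-39, 12, 44, -3] -> [-36, 15, 47, 0] -> [-36, 15, 47]
  [-30, -25, 13, 23, -14, -48, -9, 6] -> [-27, -22, 16, 26, -11, -45, -6, 9] -> [-27, -22, 16]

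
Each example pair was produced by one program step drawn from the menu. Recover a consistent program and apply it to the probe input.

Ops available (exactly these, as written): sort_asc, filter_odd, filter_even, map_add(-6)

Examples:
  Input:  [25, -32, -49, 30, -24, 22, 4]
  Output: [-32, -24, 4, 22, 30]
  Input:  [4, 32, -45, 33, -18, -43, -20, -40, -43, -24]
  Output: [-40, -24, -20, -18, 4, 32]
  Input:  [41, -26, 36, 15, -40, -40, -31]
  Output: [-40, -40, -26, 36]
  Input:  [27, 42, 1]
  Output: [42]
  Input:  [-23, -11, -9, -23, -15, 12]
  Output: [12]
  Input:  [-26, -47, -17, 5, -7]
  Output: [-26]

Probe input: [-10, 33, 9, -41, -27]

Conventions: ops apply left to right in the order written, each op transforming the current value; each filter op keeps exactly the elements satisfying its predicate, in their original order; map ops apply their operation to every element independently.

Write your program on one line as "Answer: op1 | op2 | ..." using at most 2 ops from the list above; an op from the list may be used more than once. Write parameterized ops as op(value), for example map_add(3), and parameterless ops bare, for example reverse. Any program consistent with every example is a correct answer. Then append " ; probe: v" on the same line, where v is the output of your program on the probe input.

filter_even | sort_asc ; probe: [-10]

Check, running the answer program on each example:
  [25, -32, -49, 30, -24, 22, 4] -> [-32, 30, -24, 22, 4] -> [-32, -24, 4, 22, 30]
  [4, 32, -45, 33, -18, -43, -20, -40, -43, -24] -> [4, 32, -18, -20, -40, -24] -> [-40, -24, -20, -18, 4, 32]
  [41, -26, 36, 15, -40, -40, -31] -> [-26, 36, -40, -40] -> [-40, -40, -26, 36]
  [27, 42, 1] -> [42] -> [42]
  [-23, -11, -9, -23, -15, 12] -> [12] -> [12]
  [-26, -47, -17, 5, -7] -> [-26] -> [-26]
  probe: [-10, 33, 9, -41, -27] -> [-10] -> [-10]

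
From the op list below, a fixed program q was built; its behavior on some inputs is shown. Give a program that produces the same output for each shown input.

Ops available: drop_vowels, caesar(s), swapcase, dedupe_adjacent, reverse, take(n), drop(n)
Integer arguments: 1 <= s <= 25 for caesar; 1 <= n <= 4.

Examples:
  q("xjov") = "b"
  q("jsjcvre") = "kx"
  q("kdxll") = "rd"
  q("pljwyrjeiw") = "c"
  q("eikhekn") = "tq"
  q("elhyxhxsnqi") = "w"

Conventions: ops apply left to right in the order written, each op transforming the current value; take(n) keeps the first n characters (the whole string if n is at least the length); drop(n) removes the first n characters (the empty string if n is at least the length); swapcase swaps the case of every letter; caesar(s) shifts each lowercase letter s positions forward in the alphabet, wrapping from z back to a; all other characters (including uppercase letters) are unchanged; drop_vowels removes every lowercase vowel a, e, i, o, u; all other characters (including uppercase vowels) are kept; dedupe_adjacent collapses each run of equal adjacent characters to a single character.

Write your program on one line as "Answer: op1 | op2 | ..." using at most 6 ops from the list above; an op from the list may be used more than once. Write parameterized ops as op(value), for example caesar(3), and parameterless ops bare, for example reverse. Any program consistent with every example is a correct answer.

dedupe_adjacent | caesar(10) | reverse | take(2) | caesar(22) | drop_vowels

Check, running the answer program on each example:
  "xjov" -> "xjov" -> "htyf" -> "fyth" -> "fy" -> "bu" -> "b"
  "jsjcvre" -> "jsjcvre" -> "tctmfbo" -> "obfmtct" -> "ob" -> "kx" -> "kx"
  "kdxll" -> "kdxl" -> "unhv" -> "vhnu" -> "vh" -> "rd" -> "rd"
  "pljwyrjeiw" -> "pljwyrjeiw" -> "zvtgibtosg" -> "gsotbigtvz" -> "gs" -> "co" -> "c"
  "eikhekn" -> "eikhekn" -> "osuroux" -> "xuoruso" -> "xu" -> "tq" -> "tq"
  "elhyxhxsnqi" -> "elhyxhxsnqi" -> "ovrihrhcxas" -> "saxchrhirvo" -> "sa" -> "ow" -> "w"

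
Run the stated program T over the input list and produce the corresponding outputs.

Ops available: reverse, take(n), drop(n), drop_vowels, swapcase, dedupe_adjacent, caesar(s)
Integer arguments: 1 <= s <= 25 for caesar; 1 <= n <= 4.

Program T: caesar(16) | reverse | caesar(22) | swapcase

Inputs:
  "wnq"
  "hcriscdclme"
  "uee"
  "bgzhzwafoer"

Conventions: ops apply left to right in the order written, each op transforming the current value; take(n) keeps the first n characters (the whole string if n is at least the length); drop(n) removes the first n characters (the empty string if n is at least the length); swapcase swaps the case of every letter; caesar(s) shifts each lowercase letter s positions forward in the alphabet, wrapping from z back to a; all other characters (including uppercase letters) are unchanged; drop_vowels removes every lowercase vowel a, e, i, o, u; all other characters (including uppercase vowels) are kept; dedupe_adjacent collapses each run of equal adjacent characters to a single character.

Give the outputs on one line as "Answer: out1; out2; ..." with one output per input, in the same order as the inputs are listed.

Execution, op by op:
  "wnq" -> "mdg" -> "gdm" -> "czi" -> "CZI"
  "hcriscdclme" -> "xshyistsbcu" -> "ucbstsiyhsx" -> "qyxopoeudot" -> "QYXOPOEUDOT"
  "uee" -> "kuu" -> "uuk" -> "qqg" -> "QQG"
  "bgzhzwafoer" -> "rwpxpmqveuh" -> "huevqmpxpwr" -> "dqarmiltlsn" -> "DQARMILTLSN"

"CZI"; "QYXOPOEUDOT"; "QQG"; "DQARMILTLSN"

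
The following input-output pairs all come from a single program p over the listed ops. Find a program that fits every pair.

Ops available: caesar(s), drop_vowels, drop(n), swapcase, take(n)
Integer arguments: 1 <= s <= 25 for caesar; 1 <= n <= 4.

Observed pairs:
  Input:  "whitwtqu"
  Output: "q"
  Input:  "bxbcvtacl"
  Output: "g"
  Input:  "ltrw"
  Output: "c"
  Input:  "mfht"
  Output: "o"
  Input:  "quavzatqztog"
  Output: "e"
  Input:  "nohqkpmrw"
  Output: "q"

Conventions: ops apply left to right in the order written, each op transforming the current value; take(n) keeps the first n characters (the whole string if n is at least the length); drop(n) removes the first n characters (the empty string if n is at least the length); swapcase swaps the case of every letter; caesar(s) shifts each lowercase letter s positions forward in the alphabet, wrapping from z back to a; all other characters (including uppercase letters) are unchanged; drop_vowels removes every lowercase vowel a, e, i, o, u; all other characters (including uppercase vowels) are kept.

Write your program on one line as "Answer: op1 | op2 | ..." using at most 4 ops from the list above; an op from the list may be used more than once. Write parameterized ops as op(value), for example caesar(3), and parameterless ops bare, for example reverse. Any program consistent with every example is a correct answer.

drop_vowels | caesar(9) | take(2) | drop(1)

Check, running the answer program on each example:
  "whitwtqu" -> "whtwtq" -> "fqcfcz" -> "fq" -> "q"
  "bxbcvtacl" -> "bxbcvtcl" -> "kgkleclu" -> "kg" -> "g"
  "ltrw" -> "ltrw" -> "ucaf" -> "uc" -> "c"
  "mfht" -> "mfht" -> "voqc" -> "vo" -> "o"
  "quavzatqztog" -> "qvztqztg" -> "zeiczicp" -> "ze" -> "e"
  "nohqkpmrw" -> "nhqkpmrw" -> "wqztyvaf" -> "wq" -> "q"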